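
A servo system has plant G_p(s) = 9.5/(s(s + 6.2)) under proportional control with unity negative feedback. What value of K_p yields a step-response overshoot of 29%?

K_p = 7.53

From %OS = 100·exp(−πζ/√(1−ζ²)) = 29%, ζ = −ln(0.29)/√(π²+ln²(0.29)) = 0.3666.
Characteristic equation s² + 6.2s + 9.5K_p = 0 gives ζ = 6.2/(2√(9.5K_p)).
Setting ζ = 0.3666: √(9.5K_p) = 6.2/(2·0.3666) = 8.456, so K_p = 71.51/9.5 = 7.53.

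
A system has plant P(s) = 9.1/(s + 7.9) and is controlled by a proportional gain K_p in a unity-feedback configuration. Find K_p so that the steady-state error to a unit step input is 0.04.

Steady-state error for a unit step on this type-0 loop is 1/(1 + K_p·P(0)).
P(0) = 1.152. Require 1/(1 + K_p·1.152) = 0.04, so 1 + 1.152·K_p = 25.
K_p = (25 − 1)/1.152 = 20.8.

K_p = 20.8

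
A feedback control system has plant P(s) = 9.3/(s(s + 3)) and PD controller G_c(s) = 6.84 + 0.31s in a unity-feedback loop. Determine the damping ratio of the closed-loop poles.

Forward path: (6.84 + 0.31s)·9.3/(s(s+3)). The closed-loop characteristic equation is s² + (3 + 9.3·0.31)s + 9.3·6.84 = 0.
That is s² + 5.883s + 63.61 = 0, so ω_n = 7.976 rad/s and ζ = 5.883/(2·7.976) = 0.3688.

ζ = 0.369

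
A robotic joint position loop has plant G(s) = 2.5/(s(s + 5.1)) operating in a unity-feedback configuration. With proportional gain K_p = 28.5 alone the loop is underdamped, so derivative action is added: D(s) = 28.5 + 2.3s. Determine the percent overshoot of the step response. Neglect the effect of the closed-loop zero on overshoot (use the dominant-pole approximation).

Forward path: (28.5 + 2.3s)·2.5/(s(s+5.1)). The closed-loop characteristic equation is s² + (5.1 + 2.5·2.3)s + 2.5·28.5 = 0.
That is s² + 10.85s + 71.25 = 0, so ω_n = 8.441 rad/s and ζ = 10.85/(2·8.441) = 0.6427.
%OS = 100·exp(−πζ/√(1−ζ²)) = 7.17%.

7.17%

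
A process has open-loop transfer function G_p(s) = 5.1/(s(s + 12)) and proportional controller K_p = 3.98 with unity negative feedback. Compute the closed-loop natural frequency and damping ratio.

ω_n = 4.51 rad/s, ζ = 1.33

1 + K_p·G_p(s) = 0 gives s² + 12s + 20.3 = 0.
Matching s² + 2ζω_n s + ω_n²: ω_n = √20.3 = 4.505 rad/s and 2ζω_n = 12, so ζ = 12/(2·4.505) = 1.33.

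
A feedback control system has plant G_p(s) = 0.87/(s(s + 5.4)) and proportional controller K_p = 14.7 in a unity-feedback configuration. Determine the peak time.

T_p = 1.34 s

The closed-loop denominator s² + 5.4s + 12.79 gives ω_n = √12.79 = 3.576 and ζ = 5.4/(2ω_n) = 0.755.
Damped frequency ω_d = ω_n√(1−ζ²) = 2.345 rad/s, so peak time T_p = π/ω_d = 1.34 s.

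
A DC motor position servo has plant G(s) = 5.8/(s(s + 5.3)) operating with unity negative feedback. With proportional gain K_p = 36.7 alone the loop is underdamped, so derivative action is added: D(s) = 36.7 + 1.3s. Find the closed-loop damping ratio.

ζ = 0.44

Forward path: (36.7 + 1.3s)·5.8/(s(s+5.3)). The closed-loop characteristic equation is s² + (5.3 + 5.8·1.3)s + 5.8·36.7 = 0.
That is s² + 12.84s + 212.9 = 0, so ω_n = 14.59 rad/s and ζ = 12.84/(2·14.59) = 0.44.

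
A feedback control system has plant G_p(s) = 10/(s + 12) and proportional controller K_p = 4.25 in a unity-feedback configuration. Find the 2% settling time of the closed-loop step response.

Closed-loop transfer function: T(s) = K_p·G_p(s)/(1 + K_p·G_p(s)) = 42.5/(s + 12 + 42.5) = 42.5/(s + 54.5).
Time constant τ = 1/54.5 = 0.01835 s, so the 2% settling time is about 4τ = 0.0734 s.

T_s ≈ 0.0734 s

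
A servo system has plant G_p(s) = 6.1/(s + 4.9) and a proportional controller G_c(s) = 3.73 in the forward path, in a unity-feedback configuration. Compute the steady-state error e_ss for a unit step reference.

The loop is type 0. Static position error constant K_pos = G_c(0)·G_p(0) = 3.73·1.245 = 4.643.
Steady-state error to a unit step: e_ss = 1/(1+K_pos) = 1/5.643 = 0.177.

0.177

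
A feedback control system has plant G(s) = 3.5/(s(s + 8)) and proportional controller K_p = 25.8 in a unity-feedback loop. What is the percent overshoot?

Closed-loop characteristic equation: s² + 8s + 90.3 = 0, so ω_n = 9.503 rad/s and ζ = 8/(2·9.503) = 0.4209.
%OS = 100·exp(−πζ/√(1−ζ²)) = 100·exp(−π·0.4209/√0.8228) = 23.3%.

23.3%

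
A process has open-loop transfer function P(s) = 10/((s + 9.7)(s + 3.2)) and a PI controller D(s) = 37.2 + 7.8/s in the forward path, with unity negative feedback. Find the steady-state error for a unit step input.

0

The open loop D(s)P(s) has a pole at the origin (type 1), so the static position error constant is infinite and e_ss = 1/(1+∞) = 0.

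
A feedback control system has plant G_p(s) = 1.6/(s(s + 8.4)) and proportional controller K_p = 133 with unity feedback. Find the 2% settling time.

T_s ≈ 0.952 s

The closed-loop denominator s² + 8.4s + 212.8 gives ω_n = √212.8 = 14.59 and ζ = 8.4/(2ω_n) = 0.2879.
2% settling time T_s ≈ 4/(ζω_n) = 4/4.2 = 0.952 s.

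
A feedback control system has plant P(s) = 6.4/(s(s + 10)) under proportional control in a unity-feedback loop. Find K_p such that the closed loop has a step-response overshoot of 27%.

From %OS = 100·exp(−πζ/√(1−ζ²)) = 27%, ζ = −ln(0.27)/√(π²+ln²(0.27)) = 0.3847.
Characteristic equation s² + 10s + 6.4K_p = 0 gives ζ = 10/(2√(6.4K_p)).
Setting ζ = 0.3847: √(6.4K_p) = 10/(2·0.3847) = 13, so K_p = 168.9/6.4 = 26.4.

K_p = 26.4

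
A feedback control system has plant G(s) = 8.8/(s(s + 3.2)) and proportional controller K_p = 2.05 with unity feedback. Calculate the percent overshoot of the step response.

27.9%

From 1 + K_pG(s) = 0: s² + 3.2s + 18.04 = 0 ⇒ ω_n = 4.247, ζ = 0.3767.
%OS = 100·exp(−πζ/√(1−ζ²)) = 100·exp(−π·0.3767/√0.8581) = 27.9%.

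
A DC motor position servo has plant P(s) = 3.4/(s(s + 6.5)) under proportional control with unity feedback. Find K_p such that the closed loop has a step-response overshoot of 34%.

From %OS = 100·exp(−πζ/√(1−ζ²)) = 34%, ζ = −ln(0.34)/√(π²+ln²(0.34)) = 0.3248.
Characteristic equation s² + 6.5s + 3.4K_p = 0 gives ζ = 6.5/(2√(3.4K_p)).
Setting ζ = 0.3248: √(3.4K_p) = 6.5/(2·0.3248) = 10.01, so K_p = 100.1/3.4 = 29.5.

K_p = 29.5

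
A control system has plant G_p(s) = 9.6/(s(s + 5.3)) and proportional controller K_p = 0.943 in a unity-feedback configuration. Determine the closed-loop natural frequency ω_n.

ω_n = 3.01 rad/s

1 + K_p·G_p(s) = 0 gives s² + 5.3s + 9.053 = 0.
Matching s² + 2ζω_n s + ω_n²: ω_n = √9.053 = 3.009 rad/s and 2ζω_n = 5.3, so ζ = 5.3/(2·3.009) = 0.881.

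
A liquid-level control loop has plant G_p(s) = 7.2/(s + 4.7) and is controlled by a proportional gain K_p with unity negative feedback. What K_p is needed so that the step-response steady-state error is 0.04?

The loop is type 0, so e_ss(step) = 1/(1 + K_pos) with K_pos = K_p·G_p(0).
G_p(0) = 1.532. Require 1/(1 + K_p·1.532) = 0.04, so 1 + 1.532·K_p = 25.
K_p = (25 − 1)/1.532 = 15.7.

K_p = 15.7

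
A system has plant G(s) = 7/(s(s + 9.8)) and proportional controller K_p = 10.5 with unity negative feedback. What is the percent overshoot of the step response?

Closed-loop characteristic equation: s² + 9.8s + 73.5 = 0, so ω_n = 8.573 rad/s and ζ = 9.8/(2·8.573) = 0.5715.
%OS = 100·exp(−πζ/√(1−ζ²)) = 100·exp(−π·0.5715/√0.6733) = 11.2%.

11.2%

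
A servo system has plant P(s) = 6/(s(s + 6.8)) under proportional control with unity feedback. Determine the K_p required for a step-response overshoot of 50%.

K_p = 41.5

From %OS = 100·exp(−πζ/√(1−ζ²)) = 50%, ζ = −ln(0.5)/√(π²+ln²(0.5)) = 0.2155.
Characteristic equation s² + 6.8s + 6K_p = 0 gives ζ = 6.8/(2√(6K_p)).
Setting ζ = 0.2155: √(6K_p) = 6.8/(2·0.2155) = 15.78, so K_p = 249/6 = 41.5.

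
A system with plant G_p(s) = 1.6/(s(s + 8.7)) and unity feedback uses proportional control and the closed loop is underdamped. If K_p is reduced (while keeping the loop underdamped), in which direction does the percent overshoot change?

ζ = 8.7/(2√(1.6K_p)) rises as K_p falls; higher damping means less overshoot.

decrease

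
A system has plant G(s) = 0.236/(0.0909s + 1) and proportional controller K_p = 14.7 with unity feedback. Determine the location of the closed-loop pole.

Closed loop: T(s) = K_p·G/(1+K_p·G) = 3.469/(0.0909s + 1 + 3.469), with pole at s = −(1 + 3.469)/0.0909 = −49.17.

s = -49.17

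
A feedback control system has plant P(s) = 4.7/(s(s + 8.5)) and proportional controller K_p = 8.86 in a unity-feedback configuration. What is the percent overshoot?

The closed-loop denominator s² + 8.5s + 41.64 gives ω_n = √41.64 = 6.453 and ζ = 8.5/(2ω_n) = 0.6586.
%OS = 100·exp(−πζ/√(1−ζ²)) = 100·exp(−π·0.6586/√0.5662) = 6.4%.

6.4%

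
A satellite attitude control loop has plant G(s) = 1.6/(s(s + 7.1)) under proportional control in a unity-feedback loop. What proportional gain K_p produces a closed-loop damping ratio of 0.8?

K_p = 12.3

Closed-loop characteristic equation: s² + 7.1s + K_p·1.6 = 0.
So ω_n = √(1.6K_p) and 2ζω_n = 7.1, giving ζ = 7.1/(2√(1.6K_p)).
Setting ζ = 0.8: √(1.6K_p) = 7.1/(2·0.8) = 4.437, so K_p = 19.69/1.6 = 12.3.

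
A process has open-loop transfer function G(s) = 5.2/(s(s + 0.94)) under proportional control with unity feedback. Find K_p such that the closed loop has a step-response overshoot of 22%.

K_p = 0.225

From %OS = 100·exp(−πζ/√(1−ζ²)) = 22%, ζ = −ln(0.22)/√(π²+ln²(0.22)) = 0.4342.
Characteristic equation s² + 0.94s + 5.2K_p = 0 gives ζ = 0.94/(2√(5.2K_p)).
Setting ζ = 0.4342: √(5.2K_p) = 0.94/(2·0.4342) = 1.083, so K_p = 1.172/5.2 = 0.225.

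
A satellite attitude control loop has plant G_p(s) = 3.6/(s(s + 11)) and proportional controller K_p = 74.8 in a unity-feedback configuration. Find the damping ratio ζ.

With unity feedback the closed-loop characteristic equation is s² + 11s + 74.8·3.6 = s² + 11s + 269.3 = 0.
Matching s² + 2ζω_n s + ω_n²: ω_n = √269.3 = 16.41 rad/s and 2ζω_n = 11, so ζ = 11/(2·16.41) = 0.335.

ζ = 0.335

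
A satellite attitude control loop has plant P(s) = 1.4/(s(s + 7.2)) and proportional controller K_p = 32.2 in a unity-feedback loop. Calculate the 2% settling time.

From 1 + K_pP(s) = 0: s² + 7.2s + 45.08 = 0 ⇒ ω_n = 6.714, ζ = 0.5362.
2% settling time T_s ≈ 4/(ζω_n) = 4/3.6 = 1.11 s.

T_s ≈ 1.11 s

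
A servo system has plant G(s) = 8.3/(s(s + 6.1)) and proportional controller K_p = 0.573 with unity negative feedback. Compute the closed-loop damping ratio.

The closed-loop denominator is s(s+6.1) + 0.573·8.3 = s² + 6.1s + 4.756.
Matching s² + 2ζω_n s + ω_n²: ω_n = √4.756 = 2.181 rad/s and 2ζω_n = 6.1, so ζ = 6.1/(2·2.181) = 1.4.

ζ = 1.4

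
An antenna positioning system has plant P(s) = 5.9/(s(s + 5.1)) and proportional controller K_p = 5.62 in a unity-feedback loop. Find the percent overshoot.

21.2%

Closed-loop characteristic equation: s² + 5.1s + 33.16 = 0, so ω_n = 5.758 rad/s and ζ = 5.1/(2·5.758) = 0.4428.
%OS = 100·exp(−πζ/√(1−ζ²)) = 100·exp(−π·0.4428/√0.8039) = 21.2%.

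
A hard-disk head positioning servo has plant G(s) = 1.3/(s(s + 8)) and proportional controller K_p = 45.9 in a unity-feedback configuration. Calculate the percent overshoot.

14.9%

From 1 + K_pG(s) = 0: s² + 8s + 59.67 = 0 ⇒ ω_n = 7.725, ζ = 0.5178.
%OS = 100·exp(−πζ/√(1−ζ²)) = 100·exp(−π·0.5178/√0.7319) = 14.9%.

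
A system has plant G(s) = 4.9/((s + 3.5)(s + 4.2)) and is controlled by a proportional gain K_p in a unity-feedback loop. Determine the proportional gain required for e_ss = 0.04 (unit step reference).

K_p = 72

The loop is type 0, so e_ss(step) = 1/(1 + K_pos) with K_pos = K_p·G(0).
G(0) = 0.3333. Require 1/(1 + K_p·0.3333) = 0.04, so 1 + 0.3333·K_p = 25.
K_p = (25 − 1)/0.3333 = 72.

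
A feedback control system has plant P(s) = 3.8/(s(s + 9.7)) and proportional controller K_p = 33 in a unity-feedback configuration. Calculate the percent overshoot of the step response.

22.1%

From 1 + K_pP(s) = 0: s² + 9.7s + 125.4 = 0 ⇒ ω_n = 11.2, ζ = 0.4331.
%OS = 100·exp(−πζ/√(1−ζ²)) = 100·exp(−π·0.4331/√0.8124) = 22.1%.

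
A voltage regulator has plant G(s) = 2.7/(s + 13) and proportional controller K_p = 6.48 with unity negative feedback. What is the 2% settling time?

Closed-loop transfer function: T(s) = K_p·G(s)/(1 + K_p·G(s)) = 17.5/(s + 13 + 17.5) = 17.5/(s + 30.5).
Time constant τ = 1/30.5 = 0.03279 s, so the 2% settling time is about 4τ = 0.131 s.

T_s ≈ 0.131 s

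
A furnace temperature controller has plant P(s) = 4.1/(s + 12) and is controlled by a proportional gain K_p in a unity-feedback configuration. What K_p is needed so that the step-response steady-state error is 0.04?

Steady-state error for a unit step on this type-0 loop is 1/(1 + K_p·P(0)).
P(0) = 0.3417. Require 1/(1 + K_p·0.3417) = 0.04, so 1 + 0.3417·K_p = 25.
K_p = (25 − 1)/0.3417 = 70.2.

K_p = 70.2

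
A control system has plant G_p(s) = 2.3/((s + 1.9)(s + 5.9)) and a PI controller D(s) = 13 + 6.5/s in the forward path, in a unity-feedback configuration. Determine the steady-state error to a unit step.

0

The open loop D(s)G_p(s) has a pole at the origin (type 1), so the static position error constant is infinite and e_ss = 1/(1+∞) = 0.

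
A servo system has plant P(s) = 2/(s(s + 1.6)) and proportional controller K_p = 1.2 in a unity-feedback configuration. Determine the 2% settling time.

T_s ≈ 5 s

From 1 + K_pP(s) = 0: s² + 1.6s + 2.4 = 0 ⇒ ω_n = 1.549, ζ = 0.5164.
2% settling time T_s ≈ 4/(ζω_n) = 4/0.8 = 5 s.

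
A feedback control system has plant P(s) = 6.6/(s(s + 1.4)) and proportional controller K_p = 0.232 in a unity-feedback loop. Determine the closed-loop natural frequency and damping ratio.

With unity feedback the closed-loop characteristic equation is s² + 1.4s + 0.232·6.6 = s² + 1.4s + 1.531 = 0.
Matching s² + 2ζω_n s + ω_n²: ω_n = √1.531 = 1.237 rad/s and 2ζω_n = 1.4, so ζ = 1.4/(2·1.237) = 0.566.

ω_n = 1.24 rad/s, ζ = 0.566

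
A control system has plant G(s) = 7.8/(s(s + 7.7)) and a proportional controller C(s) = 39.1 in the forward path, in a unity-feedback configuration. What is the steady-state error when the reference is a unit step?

The open loop C(s)G(s) has a pole at the origin (type 1), so the static position error constant is infinite and e_ss = 1/(1+∞) = 0.

0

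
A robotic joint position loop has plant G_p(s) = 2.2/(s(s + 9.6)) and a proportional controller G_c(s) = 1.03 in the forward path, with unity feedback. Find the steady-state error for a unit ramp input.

The loop has one pole at the origin (type 1). Velocity error constant K_v = lim_{s→0} s·G_c(s)G_p(s) = 1.03·2.2/9.6 = 0.236.
Steady-state error to a unit ramp: e_ss = 1/K_v = 4.24.

4.24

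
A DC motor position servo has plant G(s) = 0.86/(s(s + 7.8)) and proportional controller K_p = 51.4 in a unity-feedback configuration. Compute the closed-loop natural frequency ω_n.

ω_n = 6.65 rad/s

1 + K_p·G(s) = 0 gives s² + 7.8s + 44.2 = 0.
So ω_n² = 44.2 ⇒ ω_n = 6.649 rad/s, and ζ = 7.8/(2ω_n) = 0.587.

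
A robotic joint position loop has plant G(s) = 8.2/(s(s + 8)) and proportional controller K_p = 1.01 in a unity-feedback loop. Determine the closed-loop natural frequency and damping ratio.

ω_n = 2.88 rad/s, ζ = 1.39

1 + K_p·G(s) = 0 gives s² + 8s + 8.282 = 0.
Matching s² + 2ζω_n s + ω_n²: ω_n = √8.282 = 2.878 rad/s and 2ζω_n = 8, so ζ = 8/(2·2.878) = 1.39.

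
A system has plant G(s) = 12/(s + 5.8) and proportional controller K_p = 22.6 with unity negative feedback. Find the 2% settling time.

Closed-loop transfer function: T(s) = K_p·G(s)/(1 + K_p·G(s)) = 271.2/(s + 5.8 + 271.2) = 271.2/(s + 277).
Time constant τ = 1/277 = 0.00361 s, so the 2% settling time is about 4τ = 0.0144 s.

T_s ≈ 0.0144 s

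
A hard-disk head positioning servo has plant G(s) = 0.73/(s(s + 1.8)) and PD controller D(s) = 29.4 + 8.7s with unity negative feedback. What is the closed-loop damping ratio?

ζ = 0.88

Forward path: (29.4 + 8.7s)·0.73/(s(s+1.8)). The closed-loop characteristic equation is s² + (1.8 + 0.73·8.7)s + 0.73·29.4 = 0.
That is s² + 8.151s + 21.46 = 0, so ω_n = 4.633 rad/s and ζ = 8.151/(2·4.633) = 0.8797.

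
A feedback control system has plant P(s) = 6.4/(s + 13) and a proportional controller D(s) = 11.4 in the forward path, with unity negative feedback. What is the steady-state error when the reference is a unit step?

0.151

The loop is type 0. Static position error constant K_pos = D(0)·P(0) = 11.4·0.4923 = 5.612.
Steady-state error to a unit step: e_ss = 1/(1+K_pos) = 1/6.612 = 0.151.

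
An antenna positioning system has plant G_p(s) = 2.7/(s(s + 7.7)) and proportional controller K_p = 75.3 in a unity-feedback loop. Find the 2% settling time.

T_s ≈ 1.04 s

From 1 + K_pG_p(s) = 0: s² + 7.7s + 203.3 = 0 ⇒ ω_n = 14.26, ζ = 0.27.
2% settling time T_s ≈ 4/(ζω_n) = 4/3.85 = 1.04 s.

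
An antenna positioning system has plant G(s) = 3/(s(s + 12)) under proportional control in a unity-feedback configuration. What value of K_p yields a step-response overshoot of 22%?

K_p = 63.7

From %OS = 100·exp(−πζ/√(1−ζ²)) = 22%, ζ = −ln(0.22)/√(π²+ln²(0.22)) = 0.4342.
Characteristic equation s² + 12s + 3K_p = 0 gives ζ = 12/(2√(3K_p)).
Setting ζ = 0.4342: √(3K_p) = 12/(2·0.4342) = 13.82, so K_p = 191/3 = 63.7.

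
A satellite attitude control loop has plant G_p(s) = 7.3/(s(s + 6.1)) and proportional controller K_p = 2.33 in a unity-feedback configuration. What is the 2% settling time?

Closed-loop characteristic equation: s² + 6.1s + 17.01 = 0, so ω_n = 4.124 rad/s and ζ = 6.1/(2·4.124) = 0.7395.
2% settling time T_s ≈ 4/(ζω_n) = 4/3.05 = 1.31 s.

T_s ≈ 1.31 s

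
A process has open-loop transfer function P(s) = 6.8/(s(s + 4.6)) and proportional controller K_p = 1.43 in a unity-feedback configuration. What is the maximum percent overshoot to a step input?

The closed-loop denominator s² + 4.6s + 9.724 gives ω_n = √9.724 = 3.118 and ζ = 4.6/(2ω_n) = 0.7376.
%OS = 100·exp(−πζ/√(1−ζ²)) = 100·exp(−π·0.7376/√0.456) = 3.23%.

3.23%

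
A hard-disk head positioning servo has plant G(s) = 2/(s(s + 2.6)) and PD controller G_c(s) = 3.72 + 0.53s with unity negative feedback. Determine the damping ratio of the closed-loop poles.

Forward path: (3.72 + 0.53s)·2/(s(s+2.6)). The closed-loop characteristic equation is s² + (2.6 + 2·0.53)s + 2·3.72 = 0.
That is s² + 3.66s + 7.44 = 0, so ω_n = 2.728 rad/s and ζ = 3.66/(2·2.728) = 0.6709.

ζ = 0.671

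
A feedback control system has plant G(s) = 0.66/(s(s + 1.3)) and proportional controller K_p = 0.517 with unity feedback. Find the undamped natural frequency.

ω_n = 0.584 rad/s

With unity feedback the closed-loop characteristic equation is s² + 1.3s + 0.517·0.66 = s² + 1.3s + 0.3412 = 0.
Matching s² + 2ζω_n s + ω_n²: ω_n = √0.3412 = 0.5841 rad/s and 2ζω_n = 1.3, so ζ = 1.3/(2·0.5841) = 1.11.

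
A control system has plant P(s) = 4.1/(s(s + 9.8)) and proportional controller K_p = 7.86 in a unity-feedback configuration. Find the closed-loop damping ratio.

The closed-loop denominator is s(s+9.8) + 7.86·4.1 = s² + 9.8s + 32.23.
Matching s² + 2ζω_n s + ω_n²: ω_n = √32.23 = 5.677 rad/s and 2ζω_n = 9.8, so ζ = 9.8/(2·5.677) = 0.863.

ζ = 0.863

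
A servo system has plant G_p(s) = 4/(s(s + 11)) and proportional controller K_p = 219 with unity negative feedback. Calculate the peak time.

T_p = 0.108 s

The closed-loop denominator s² + 11s + 876 gives ω_n = √876 = 29.6 and ζ = 11/(2ω_n) = 0.1858.
Damped frequency ω_d = ω_n√(1−ζ²) = 29.08 rad/s, so peak time T_p = π/ω_d = 0.108 s.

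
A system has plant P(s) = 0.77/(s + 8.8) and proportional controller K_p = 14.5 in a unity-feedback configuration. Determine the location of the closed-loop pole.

Closed-loop transfer function: T(s) = K_p·P(s)/(1 + K_p·P(s)) = 11.17/(s + 8.8 + 11.17) = 11.17/(s + 19.97).
The closed-loop pole is at s = −19.97.

s = -19.97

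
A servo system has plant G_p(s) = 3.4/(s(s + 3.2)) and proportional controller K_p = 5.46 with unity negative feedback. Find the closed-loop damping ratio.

ζ = 0.371

The closed-loop denominator is s(s+3.2) + 5.46·3.4 = s² + 3.2s + 18.56.
Matching s² + 2ζω_n s + ω_n²: ω_n = √18.56 = 4.309 rad/s and 2ζω_n = 3.2, so ζ = 3.2/(2·4.309) = 0.371.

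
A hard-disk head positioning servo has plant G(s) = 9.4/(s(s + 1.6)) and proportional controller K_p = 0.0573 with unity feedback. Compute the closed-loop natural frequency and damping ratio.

1 + K_p·G(s) = 0 gives s² + 1.6s + 0.5386 = 0.
Matching s² + 2ζω_n s + ω_n²: ω_n = √0.5386 = 0.7339 rad/s and 2ζω_n = 1.6, so ζ = 1.6/(2·0.7339) = 1.09.

ω_n = 0.734 rad/s, ζ = 1.09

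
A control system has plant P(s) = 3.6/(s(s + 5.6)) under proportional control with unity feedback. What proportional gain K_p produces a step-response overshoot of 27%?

K_p = 14.7

From %OS = 100·exp(−πζ/√(1−ζ²)) = 27%, ζ = −ln(0.27)/√(π²+ln²(0.27)) = 0.3847.
Characteristic equation s² + 5.6s + 3.6K_p = 0 gives ζ = 5.6/(2√(3.6K_p)).
Setting ζ = 0.3847: √(3.6K_p) = 5.6/(2·0.3847) = 7.278, so K_p = 52.98/3.6 = 14.7.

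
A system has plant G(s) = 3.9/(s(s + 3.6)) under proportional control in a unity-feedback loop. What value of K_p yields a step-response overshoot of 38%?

From %OS = 100·exp(−πζ/√(1−ζ²)) = 38%, ζ = −ln(0.38)/√(π²+ln²(0.38)) = 0.2943.
Characteristic equation s² + 3.6s + 3.9K_p = 0 gives ζ = 3.6/(2√(3.9K_p)).
Setting ζ = 0.2943: √(3.9K_p) = 3.6/(2·0.2943) = 6.115, so K_p = 37.4/3.9 = 9.59.

K_p = 9.59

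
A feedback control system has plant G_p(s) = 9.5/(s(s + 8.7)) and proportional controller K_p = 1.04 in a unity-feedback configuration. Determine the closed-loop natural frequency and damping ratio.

ω_n = 3.14 rad/s, ζ = 1.38

With unity feedback the closed-loop characteristic equation is s² + 8.7s + 1.04·9.5 = s² + 8.7s + 9.88 = 0.
Matching s² + 2ζω_n s + ω_n²: ω_n = √9.88 = 3.143 rad/s and 2ζω_n = 8.7, so ζ = 8.7/(2·3.143) = 1.38.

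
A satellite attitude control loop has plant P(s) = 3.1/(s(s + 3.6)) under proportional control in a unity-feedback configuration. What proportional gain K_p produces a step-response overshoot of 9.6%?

From %OS = 100·exp(−πζ/√(1−ζ²)) = 9.6%, ζ = −ln(0.096)/√(π²+ln²(0.096)) = 0.5979.
Characteristic equation s² + 3.6s + 3.1K_p = 0 gives ζ = 3.6/(2√(3.1K_p)).
Setting ζ = 0.5979: √(3.1K_p) = 3.6/(2·0.5979) = 3.01, so K_p = 9.063/3.1 = 2.92.

K_p = 2.92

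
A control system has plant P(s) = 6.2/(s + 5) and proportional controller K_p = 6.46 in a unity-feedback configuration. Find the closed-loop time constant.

τ = 0.0222 s

Closed-loop transfer function: T(s) = K_p·P(s)/(1 + K_p·P(s)) = 40.05/(s + 5 + 40.05) = 40.05/(s + 45.05).
Time constant τ = 1/45.05 = 0.0222 s.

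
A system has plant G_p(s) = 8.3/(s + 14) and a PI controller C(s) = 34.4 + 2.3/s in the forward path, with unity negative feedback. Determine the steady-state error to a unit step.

0

The open loop C(s)G_p(s) has a pole at the origin (type 1), so the static position error constant is infinite and e_ss = 1/(1+∞) = 0.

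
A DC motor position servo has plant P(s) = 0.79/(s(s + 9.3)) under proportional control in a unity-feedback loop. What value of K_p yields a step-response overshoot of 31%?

From %OS = 100·exp(−πζ/√(1−ζ²)) = 31%, ζ = −ln(0.31)/√(π²+ln²(0.31)) = 0.3493.
Characteristic equation s² + 9.3s + 0.79K_p = 0 gives ζ = 9.3/(2√(0.79K_p)).
Setting ζ = 0.3493: √(0.79K_p) = 9.3/(2·0.3493) = 13.31, so K_p = 177.2/0.79 = 224.

K_p = 224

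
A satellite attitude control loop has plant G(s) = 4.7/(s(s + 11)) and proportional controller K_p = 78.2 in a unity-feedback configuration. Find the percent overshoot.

Closed-loop characteristic equation: s² + 11s + 367.5 = 0, so ω_n = 19.17 rad/s and ζ = 11/(2·19.17) = 0.2869.
%OS = 100·exp(−πζ/√(1−ζ²)) = 100·exp(−π·0.2869/√0.9177) = 39%.

39%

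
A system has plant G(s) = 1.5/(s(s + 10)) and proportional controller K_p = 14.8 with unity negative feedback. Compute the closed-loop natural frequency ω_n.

ω_n = 4.71 rad/s

The closed-loop denominator is s(s+10) + 14.8·1.5 = s² + 10s + 22.2.
Matching s² + 2ζω_n s + ω_n²: ω_n = √22.2 = 4.712 rad/s and 2ζω_n = 10, so ζ = 10/(2·4.712) = 1.06.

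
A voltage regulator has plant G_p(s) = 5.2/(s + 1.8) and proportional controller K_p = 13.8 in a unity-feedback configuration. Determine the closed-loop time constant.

τ = 0.0136 s

Closed-loop transfer function: T(s) = K_p·G_p(s)/(1 + K_p·G_p(s)) = 71.76/(s + 1.8 + 71.76) = 71.76/(s + 73.56).
Time constant τ = 1/73.56 = 0.0136 s.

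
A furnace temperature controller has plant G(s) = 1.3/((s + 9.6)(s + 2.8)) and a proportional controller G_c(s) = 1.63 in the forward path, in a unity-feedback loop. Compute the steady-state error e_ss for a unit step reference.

The loop is type 0. Static position error constant K_pos = G_c(0)·G(0) = 1.63·0.04836 = 0.07883.
Steady-state error to a unit step: e_ss = 1/(1+K_pos) = 1/1.079 = 0.927.

0.927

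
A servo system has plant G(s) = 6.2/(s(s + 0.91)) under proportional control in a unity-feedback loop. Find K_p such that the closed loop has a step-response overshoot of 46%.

K_p = 0.58

From %OS = 100·exp(−πζ/√(1−ζ²)) = 46%, ζ = −ln(0.46)/√(π²+ln²(0.46)) = 0.24.
Characteristic equation s² + 0.91s + 6.2K_p = 0 gives ζ = 0.91/(2√(6.2K_p)).
Setting ζ = 0.24: √(6.2K_p) = 0.91/(2·0.24) = 1.896, so K_p = 3.596/6.2 = 0.58.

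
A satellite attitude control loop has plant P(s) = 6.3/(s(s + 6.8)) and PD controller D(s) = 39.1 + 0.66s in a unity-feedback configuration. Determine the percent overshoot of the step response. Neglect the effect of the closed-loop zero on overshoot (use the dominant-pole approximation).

Forward path: (39.1 + 0.66s)·6.3/(s(s+6.8)). The closed-loop characteristic equation is s² + (6.8 + 6.3·0.66)s + 6.3·39.1 = 0.
That is s² + 10.96s + 246.3 = 0, so ω_n = 15.69 rad/s and ζ = 10.96/(2·15.69) = 0.3491.
%OS = 100·exp(−πζ/√(1−ζ²)) = 31%.

31%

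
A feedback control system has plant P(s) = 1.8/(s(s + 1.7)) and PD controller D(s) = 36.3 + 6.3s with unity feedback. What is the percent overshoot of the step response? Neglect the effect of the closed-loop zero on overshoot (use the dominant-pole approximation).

Forward path: (36.3 + 6.3s)·1.8/(s(s+1.7)). The closed-loop characteristic equation is s² + (1.7 + 1.8·6.3)s + 1.8·36.3 = 0.
That is s² + 13.04s + 65.34 = 0, so ω_n = 8.083 rad/s and ζ = 13.04/(2·8.083) = 0.8066.
%OS = 100·exp(−πζ/√(1−ζ²)) = 1.37%.

1.37%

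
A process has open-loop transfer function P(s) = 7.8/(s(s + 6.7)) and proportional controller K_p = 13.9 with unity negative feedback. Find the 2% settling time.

T_s ≈ 1.19 s

From 1 + K_pP(s) = 0: s² + 6.7s + 108.4 = 0 ⇒ ω_n = 10.41, ζ = 0.3217.
2% settling time T_s ≈ 4/(ζω_n) = 4/3.35 = 1.19 s.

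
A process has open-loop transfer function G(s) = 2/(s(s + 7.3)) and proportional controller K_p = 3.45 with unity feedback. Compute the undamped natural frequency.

ω_n = 2.63 rad/s

With unity feedback the closed-loop characteristic equation is s² + 7.3s + 3.45·2 = s² + 7.3s + 6.9 = 0.
Matching s² + 2ζω_n s + ω_n²: ω_n = √6.9 = 2.627 rad/s and 2ζω_n = 7.3, so ζ = 7.3/(2·2.627) = 1.39.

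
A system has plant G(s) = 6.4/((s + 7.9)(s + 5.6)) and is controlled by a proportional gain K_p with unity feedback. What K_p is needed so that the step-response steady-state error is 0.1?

The loop is type 0, so e_ss(step) = 1/(1 + K_pos) with K_pos = K_p·G(0).
G(0) = 0.1447. Require 1/(1 + K_p·0.1447) = 0.1, so 1 + 0.1447·K_p = 10.
K_p = (10 − 1)/0.1447 = 62.2.

K_p = 62.2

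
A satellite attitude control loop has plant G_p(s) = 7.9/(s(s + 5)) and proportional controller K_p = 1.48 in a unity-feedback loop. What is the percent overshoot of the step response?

Closed-loop characteristic equation: s² + 5s + 11.69 = 0, so ω_n = 3.419 rad/s and ζ = 5/(2·3.419) = 0.7311.
%OS = 100·exp(−πζ/√(1−ζ²)) = 100·exp(−π·0.7311/√0.4654) = 3.45%.

3.45%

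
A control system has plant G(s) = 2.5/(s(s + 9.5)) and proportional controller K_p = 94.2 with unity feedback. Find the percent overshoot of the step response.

36%

Closed-loop characteristic equation: s² + 9.5s + 235.5 = 0, so ω_n = 15.35 rad/s and ζ = 9.5/(2·15.35) = 0.3095.
%OS = 100·exp(−πζ/√(1−ζ²)) = 100·exp(−π·0.3095/√0.9042) = 36%.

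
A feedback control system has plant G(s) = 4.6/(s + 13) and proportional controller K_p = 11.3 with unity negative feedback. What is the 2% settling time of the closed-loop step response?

T_s ≈ 0.0616 s

Closed-loop transfer function: T(s) = K_p·G(s)/(1 + K_p·G(s)) = 51.98/(s + 13 + 51.98) = 51.98/(s + 64.98).
Time constant τ = 1/64.98 = 0.01539 s, so the 2% settling time is about 4τ = 0.0616 s.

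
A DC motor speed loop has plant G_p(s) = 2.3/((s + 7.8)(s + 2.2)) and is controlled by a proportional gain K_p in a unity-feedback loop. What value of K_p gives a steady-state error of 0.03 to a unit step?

K_p = 241

For a type-0 loop with proportional control, e_ss = 1/(1 + K_p·G_p(0)).
G_p(0) = 0.134. Require 1/(1 + K_p·0.134) = 0.03, so 1 + 0.134·K_p = 33.33.
K_p = (33.33 − 1)/0.134 = 241.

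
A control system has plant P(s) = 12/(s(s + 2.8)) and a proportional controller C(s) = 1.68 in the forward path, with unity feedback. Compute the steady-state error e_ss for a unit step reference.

0

The open loop C(s)P(s) has a pole at the origin (type 1), so the static position error constant is infinite and e_ss = 1/(1+∞) = 0.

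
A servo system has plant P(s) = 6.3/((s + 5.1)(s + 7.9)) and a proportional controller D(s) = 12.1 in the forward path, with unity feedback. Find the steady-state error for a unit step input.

The loop is type 0. Static position error constant K_pos = D(0)·P(0) = 12.1·0.1564 = 1.892.
Steady-state error to a unit step: e_ss = 1/(1+K_pos) = 1/2.892 = 0.346.

0.346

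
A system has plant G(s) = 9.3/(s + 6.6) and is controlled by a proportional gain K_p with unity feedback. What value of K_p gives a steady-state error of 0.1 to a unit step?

K_p = 6.39

The loop is type 0, so e_ss(step) = 1/(1 + K_pos) with K_pos = K_p·G(0).
G(0) = 1.409. Require 1/(1 + K_p·1.409) = 0.1, so 1 + 1.409·K_p = 10.
K_p = (10 − 1)/1.409 = 6.39.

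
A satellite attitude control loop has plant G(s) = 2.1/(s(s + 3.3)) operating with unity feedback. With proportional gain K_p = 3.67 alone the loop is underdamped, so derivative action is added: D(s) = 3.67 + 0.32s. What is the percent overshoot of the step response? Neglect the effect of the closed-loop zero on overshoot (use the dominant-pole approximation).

4.01%

Forward path: (3.67 + 0.32s)·2.1/(s(s+3.3)). The closed-loop characteristic equation is s² + (3.3 + 2.1·0.32)s + 2.1·3.67 = 0.
That is s² + 3.972s + 7.707 = 0, so ω_n = 2.776 rad/s and ζ = 3.972/(2·2.776) = 0.7154.
%OS = 100·exp(−πζ/√(1−ζ²)) = 4.01%.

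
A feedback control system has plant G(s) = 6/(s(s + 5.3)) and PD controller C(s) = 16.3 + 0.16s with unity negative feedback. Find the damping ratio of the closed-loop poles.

Forward path: (16.3 + 0.16s)·6/(s(s+5.3)). The closed-loop characteristic equation is s² + (5.3 + 6·0.16)s + 6·16.3 = 0.
That is s² + 6.26s + 97.8 = 0, so ω_n = 9.889 rad/s and ζ = 6.26/(2·9.889) = 0.3165.

ζ = 0.317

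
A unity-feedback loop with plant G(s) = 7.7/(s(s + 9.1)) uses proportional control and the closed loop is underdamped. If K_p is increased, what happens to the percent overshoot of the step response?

increase

Characteristic equation s² + 9.1s + K_p·7.7 = 0: raising K_p raises ω_n while 2ζω_n = 9.1 is fixed, so ζ falls and overshoot grows.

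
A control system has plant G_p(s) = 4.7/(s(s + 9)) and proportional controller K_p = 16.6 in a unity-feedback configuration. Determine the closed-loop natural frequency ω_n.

With unity feedback the closed-loop characteristic equation is s² + 9s + 16.6·4.7 = s² + 9s + 78.02 = 0.
Matching s² + 2ζω_n s + ω_n²: ω_n = √78.02 = 8.833 rad/s and 2ζω_n = 9, so ζ = 9/(2·8.833) = 0.509.

ω_n = 8.83 rad/s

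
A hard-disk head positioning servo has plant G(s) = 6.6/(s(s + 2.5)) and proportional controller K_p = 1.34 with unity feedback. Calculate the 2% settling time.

T_s ≈ 3.2 s

From 1 + K_pG(s) = 0: s² + 2.5s + 8.844 = 0 ⇒ ω_n = 2.974, ζ = 0.4203.
2% settling time T_s ≈ 4/(ζω_n) = 4/1.25 = 3.2 s.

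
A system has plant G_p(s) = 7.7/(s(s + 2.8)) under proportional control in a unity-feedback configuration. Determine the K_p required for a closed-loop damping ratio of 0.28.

Closed-loop characteristic equation: s² + 2.8s + K_p·7.7 = 0.
So ω_n = √(7.7K_p) and 2ζω_n = 2.8, giving ζ = 2.8/(2√(7.7K_p)).
Setting ζ = 0.28: √(7.7K_p) = 2.8/(2·0.28) = 5, so K_p = 25/7.7 = 3.25.

K_p = 3.25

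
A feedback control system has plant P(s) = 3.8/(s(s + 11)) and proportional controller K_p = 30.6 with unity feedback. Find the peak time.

T_p = 0.339 s

From 1 + K_pP(s) = 0: s² + 11s + 116.3 = 0 ⇒ ω_n = 10.78, ζ = 0.51.
Damped frequency ω_d = ω_n√(1−ζ²) = 9.275 rad/s, so peak time T_p = π/ω_d = 0.339 s.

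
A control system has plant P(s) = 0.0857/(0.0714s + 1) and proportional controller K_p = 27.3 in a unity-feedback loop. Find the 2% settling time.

T_s ≈ 0.0855 s

Closed loop: T(s) = K_p·P/(1+K_p·P) = 2.34/(0.0714s + 1 + 2.34), with pole at s = −(1 + 2.34)/0.0714 = −46.77.
τ = 1/46.77 = 0.02138 s, so 2% settling time ≈ 4τ = 0.0855 s.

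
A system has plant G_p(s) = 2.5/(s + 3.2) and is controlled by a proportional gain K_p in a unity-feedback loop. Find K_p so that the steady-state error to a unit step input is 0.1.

K_p = 11.5

The loop is type 0, so e_ss(step) = 1/(1 + K_pos) with K_pos = K_p·G_p(0).
G_p(0) = 0.7812. Require 1/(1 + K_p·0.7812) = 0.1, so 1 + 0.7812·K_p = 10.
K_p = (10 − 1)/0.7812 = 11.5.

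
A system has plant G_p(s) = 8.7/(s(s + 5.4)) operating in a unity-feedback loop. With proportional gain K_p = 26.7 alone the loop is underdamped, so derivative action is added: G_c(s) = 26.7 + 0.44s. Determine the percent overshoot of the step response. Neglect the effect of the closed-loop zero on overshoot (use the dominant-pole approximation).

36.9%

Forward path: (26.7 + 0.44s)·8.7/(s(s+5.4)). The closed-loop characteristic equation is s² + (5.4 + 8.7·0.44)s + 8.7·26.7 = 0.
That is s² + 9.228s + 232.3 = 0, so ω_n = 15.24 rad/s and ζ = 9.228/(2·15.24) = 0.3027.
%OS = 100·exp(−πζ/√(1−ζ²)) = 36.9%.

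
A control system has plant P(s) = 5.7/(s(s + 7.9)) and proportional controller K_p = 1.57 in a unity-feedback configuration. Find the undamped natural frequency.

ω_n = 2.99 rad/s

1 + K_p·P(s) = 0 gives s² + 7.9s + 8.949 = 0.
Matching s² + 2ζω_n s + ω_n²: ω_n = √8.949 = 2.991 rad/s and 2ζω_n = 7.9, so ζ = 7.9/(2·2.991) = 1.32.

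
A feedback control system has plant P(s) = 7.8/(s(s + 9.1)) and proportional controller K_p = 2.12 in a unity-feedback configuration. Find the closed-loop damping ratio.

The closed-loop denominator is s(s+9.1) + 2.12·7.8 = s² + 9.1s + 16.54.
Matching s² + 2ζω_n s + ω_n²: ω_n = √16.54 = 4.066 rad/s and 2ζω_n = 9.1, so ζ = 9.1/(2·4.066) = 1.12.

ζ = 1.12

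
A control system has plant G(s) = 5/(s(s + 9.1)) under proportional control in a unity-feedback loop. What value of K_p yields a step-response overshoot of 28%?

From %OS = 100·exp(−πζ/√(1−ζ²)) = 28%, ζ = −ln(0.28)/√(π²+ln²(0.28)) = 0.3755.
Characteristic equation s² + 9.1s + 5K_p = 0 gives ζ = 9.1/(2√(5K_p)).
Setting ζ = 0.3755: √(5K_p) = 9.1/(2·0.3755) = 12.12, so K_p = 146.8/5 = 29.4.

K_p = 29.4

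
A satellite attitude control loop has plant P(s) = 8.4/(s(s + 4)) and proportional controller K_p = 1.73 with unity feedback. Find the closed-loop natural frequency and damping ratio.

With unity feedback the closed-loop characteristic equation is s² + 4s + 1.73·8.4 = s² + 4s + 14.53 = 0.
So ω_n² = 14.53 ⇒ ω_n = 3.812 rad/s, and ζ = 4/(2ω_n) = 0.525.

ω_n = 3.81 rad/s, ζ = 0.525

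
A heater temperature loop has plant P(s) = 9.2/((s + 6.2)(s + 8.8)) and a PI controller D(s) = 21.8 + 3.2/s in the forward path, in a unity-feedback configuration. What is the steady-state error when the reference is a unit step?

The open loop D(s)P(s) has a pole at the origin (type 1), so the static position error constant is infinite and e_ss = 1/(1+∞) = 0.

0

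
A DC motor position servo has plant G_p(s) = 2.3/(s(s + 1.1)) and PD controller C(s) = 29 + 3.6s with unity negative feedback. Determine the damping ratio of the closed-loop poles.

ζ = 0.574

Forward path: (29 + 3.6s)·2.3/(s(s+1.1)). The closed-loop characteristic equation is s² + (1.1 + 2.3·3.6)s + 2.3·29 = 0.
That is s² + 9.38s + 66.7 = 0, so ω_n = 8.167 rad/s and ζ = 9.38/(2·8.167) = 0.5743.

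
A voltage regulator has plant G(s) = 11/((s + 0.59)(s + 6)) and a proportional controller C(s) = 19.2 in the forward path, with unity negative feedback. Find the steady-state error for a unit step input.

The loop is type 0. Static position error constant K_pos = C(0)·G(0) = 19.2·3.107 = 59.66.
Steady-state error to a unit step: e_ss = 1/(1+K_pos) = 1/60.66 = 0.0165.

0.0165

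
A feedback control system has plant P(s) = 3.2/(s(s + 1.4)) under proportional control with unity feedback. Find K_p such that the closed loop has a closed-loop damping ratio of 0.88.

Closed-loop characteristic equation: s² + 1.4s + K_p·3.2 = 0.
So ω_n = √(3.2K_p) and 2ζω_n = 1.4, giving ζ = 1.4/(2√(3.2K_p)).
Setting ζ = 0.88: √(3.2K_p) = 1.4/(2·0.88) = 0.7955, so K_p = 0.6327/3.2 = 0.198.

K_p = 0.198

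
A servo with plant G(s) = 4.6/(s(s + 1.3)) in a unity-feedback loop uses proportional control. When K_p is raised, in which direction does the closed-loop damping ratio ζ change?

ζ = 1.3/(2√(4.6K_p)); increasing K_p raises the denominator, so ζ falls.

decrease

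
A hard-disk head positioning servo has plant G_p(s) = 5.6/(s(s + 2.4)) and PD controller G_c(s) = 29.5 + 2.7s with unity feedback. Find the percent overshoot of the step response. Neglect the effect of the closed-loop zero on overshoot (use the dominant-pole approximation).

5.36%

Forward path: (29.5 + 2.7s)·5.6/(s(s+2.4)). The closed-loop characteristic equation is s² + (2.4 + 5.6·2.7)s + 5.6·29.5 = 0.
That is s² + 17.52s + 165.2 = 0, so ω_n = 12.85 rad/s and ζ = 17.52/(2·12.85) = 0.6816.
%OS = 100·exp(−πζ/√(1−ζ²)) = 5.36%.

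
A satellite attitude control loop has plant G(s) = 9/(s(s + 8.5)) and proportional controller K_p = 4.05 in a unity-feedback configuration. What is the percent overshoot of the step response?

The closed-loop denominator s² + 8.5s + 36.45 gives ω_n = √36.45 = 6.037 and ζ = 8.5/(2ω_n) = 0.7039.
%OS = 100·exp(−πζ/√(1−ζ²)) = 100·exp(−π·0.7039/√0.5045) = 4.44%.

4.44%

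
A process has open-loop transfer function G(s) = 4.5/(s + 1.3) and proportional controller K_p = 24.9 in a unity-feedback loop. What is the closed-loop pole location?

s = -113.3

Closed-loop transfer function: T(s) = K_p·G(s)/(1 + K_p·G(s)) = 112/(s + 1.3 + 112) = 112/(s + 113.3).
The closed-loop pole is at s = −113.3.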